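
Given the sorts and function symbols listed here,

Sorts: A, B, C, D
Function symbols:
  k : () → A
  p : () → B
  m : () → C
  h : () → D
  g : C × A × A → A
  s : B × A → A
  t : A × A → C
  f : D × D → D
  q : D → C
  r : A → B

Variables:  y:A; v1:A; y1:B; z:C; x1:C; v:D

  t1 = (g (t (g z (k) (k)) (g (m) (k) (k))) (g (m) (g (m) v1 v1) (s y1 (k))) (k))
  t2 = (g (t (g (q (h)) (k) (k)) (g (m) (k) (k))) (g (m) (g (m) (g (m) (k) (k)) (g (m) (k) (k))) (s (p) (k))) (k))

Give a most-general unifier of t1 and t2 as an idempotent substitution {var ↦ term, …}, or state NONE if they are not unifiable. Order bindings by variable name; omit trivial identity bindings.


{v1 ↦ (g (m) (k) (k)), y1 ↦ (p), z ↦ (q (h))}


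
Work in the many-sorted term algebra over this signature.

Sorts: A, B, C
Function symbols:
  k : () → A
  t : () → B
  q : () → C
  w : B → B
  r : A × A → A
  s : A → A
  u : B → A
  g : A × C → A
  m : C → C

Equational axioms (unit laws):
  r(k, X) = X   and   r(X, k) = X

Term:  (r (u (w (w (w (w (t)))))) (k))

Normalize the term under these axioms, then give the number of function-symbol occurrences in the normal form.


1. (r (u (w (w (w (w (t)))))) (k))  →  (u (w (w (w (w (t))))))
normal form: (u (w (w (w (w (t))))))

size = 6


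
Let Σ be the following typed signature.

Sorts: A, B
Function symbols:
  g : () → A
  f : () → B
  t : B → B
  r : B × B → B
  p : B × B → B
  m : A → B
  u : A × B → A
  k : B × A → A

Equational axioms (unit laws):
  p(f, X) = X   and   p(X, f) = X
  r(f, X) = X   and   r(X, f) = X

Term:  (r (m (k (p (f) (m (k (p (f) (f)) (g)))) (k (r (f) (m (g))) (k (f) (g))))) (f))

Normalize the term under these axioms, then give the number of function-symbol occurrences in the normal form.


size = 12

1. (r (m (k (p (f) (m (k (p (f) (f)) (g)))) (k (r (f) (m (g))) (k (f) (g))))) (f))  →  (m (k (p (f) (m (k (p (f) (f)) (g)))) (k (r (f) (m (g))) (k (f) (g)))))
2. (m (k (p (f) (m (k (p (f) (f)) (g)))) (k (r (f) (m (g))) (k (f) (g)))))  →  (m (k (m (k (p (f) (f)) (g))) (k (r (f) (m (g))) (k (f) (g)))))
3. (m (k (m (k (p (f) (f)) (g))) (k (r (f) (m (g))) (k (f) (g)))))  →  (m (k (m (k (f) (g))) (k (r (f) (m (g))) (k (f) (g)))))
4. (m (k (m (k (f) (g))) (k (r (f) (m (g))) (k (f) (g)))))  →  (m (k (m (k (f) (g))) (k (m (g)) (k (f) (g)))))
normal form: (m (k (m (k (f) (g))) (k (m (g)) (k (f) (g)))))


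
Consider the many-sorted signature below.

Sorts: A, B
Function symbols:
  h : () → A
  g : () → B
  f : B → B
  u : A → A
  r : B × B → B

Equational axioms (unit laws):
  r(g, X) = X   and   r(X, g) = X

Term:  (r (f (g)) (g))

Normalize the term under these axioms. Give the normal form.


1. (r (f (g)) (g))  →  (f (g))

normal form = (f (g))


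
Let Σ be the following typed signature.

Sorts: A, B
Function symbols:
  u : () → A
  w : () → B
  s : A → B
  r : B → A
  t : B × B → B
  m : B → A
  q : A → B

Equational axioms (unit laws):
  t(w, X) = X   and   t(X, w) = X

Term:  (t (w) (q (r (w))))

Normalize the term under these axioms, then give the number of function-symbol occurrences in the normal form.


1. (t (w) (q (r (w))))  →  (q (r (w)))
normal form: (q (r (w)))

size = 3


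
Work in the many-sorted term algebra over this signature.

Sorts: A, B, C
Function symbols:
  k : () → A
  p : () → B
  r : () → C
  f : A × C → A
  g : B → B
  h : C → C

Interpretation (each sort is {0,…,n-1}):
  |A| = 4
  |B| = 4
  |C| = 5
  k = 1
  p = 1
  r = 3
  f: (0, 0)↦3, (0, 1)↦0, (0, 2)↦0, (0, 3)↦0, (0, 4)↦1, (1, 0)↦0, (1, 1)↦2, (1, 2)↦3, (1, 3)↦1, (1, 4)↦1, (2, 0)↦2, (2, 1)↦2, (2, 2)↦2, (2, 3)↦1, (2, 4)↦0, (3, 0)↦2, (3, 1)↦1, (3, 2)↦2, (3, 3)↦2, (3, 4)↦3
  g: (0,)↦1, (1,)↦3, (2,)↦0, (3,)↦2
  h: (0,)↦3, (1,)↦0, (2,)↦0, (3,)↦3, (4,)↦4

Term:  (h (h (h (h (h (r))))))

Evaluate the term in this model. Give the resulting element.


value = 3

  r = 3
  (h (r)) = h(3,) = 3
  (h (h (r))) = h(3,) = 3
  (h (h (h (r)))) = h(3,) = 3
  (h (h (h (h (r))))) = h(3,) = 3
  (h (h (h (h (h (r)))))) = h(3,) = 3


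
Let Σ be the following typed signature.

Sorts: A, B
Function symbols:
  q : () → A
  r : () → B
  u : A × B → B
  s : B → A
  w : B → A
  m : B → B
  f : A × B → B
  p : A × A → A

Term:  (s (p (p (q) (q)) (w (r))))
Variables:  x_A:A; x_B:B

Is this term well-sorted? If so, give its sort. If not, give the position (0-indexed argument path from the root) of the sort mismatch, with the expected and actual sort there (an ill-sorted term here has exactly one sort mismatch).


      (q) : A
      (q) : A
    (p (q) (q)) : A
      (r) : B
    (w (r)) : A
  (p (p (q) (q)) (w (r))) : A
(s (p (p (q) (q)) (w (r)))) : ✗ arg 0 at [0] has sort A, expected B

ill-sorted at position [0]: expected B, got A


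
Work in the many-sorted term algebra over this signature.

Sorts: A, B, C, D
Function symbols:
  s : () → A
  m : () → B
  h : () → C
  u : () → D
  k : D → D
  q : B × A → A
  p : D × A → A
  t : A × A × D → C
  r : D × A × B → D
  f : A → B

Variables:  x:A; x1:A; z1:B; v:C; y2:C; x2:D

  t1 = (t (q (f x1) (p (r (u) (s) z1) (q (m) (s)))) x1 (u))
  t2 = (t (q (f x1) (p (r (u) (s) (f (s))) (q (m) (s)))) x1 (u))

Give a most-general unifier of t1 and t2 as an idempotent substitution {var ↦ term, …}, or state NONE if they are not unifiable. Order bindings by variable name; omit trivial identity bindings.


{z1 ↦ (f (s))}


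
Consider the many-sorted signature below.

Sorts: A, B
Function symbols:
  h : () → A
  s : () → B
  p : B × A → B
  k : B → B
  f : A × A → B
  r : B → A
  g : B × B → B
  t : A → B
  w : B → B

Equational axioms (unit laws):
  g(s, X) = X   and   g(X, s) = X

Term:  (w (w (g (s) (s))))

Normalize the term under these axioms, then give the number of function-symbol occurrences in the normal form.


1. (w (w (g (s) (s))))  →  (w (w (s)))
normal form: (w (w (s)))

size = 3


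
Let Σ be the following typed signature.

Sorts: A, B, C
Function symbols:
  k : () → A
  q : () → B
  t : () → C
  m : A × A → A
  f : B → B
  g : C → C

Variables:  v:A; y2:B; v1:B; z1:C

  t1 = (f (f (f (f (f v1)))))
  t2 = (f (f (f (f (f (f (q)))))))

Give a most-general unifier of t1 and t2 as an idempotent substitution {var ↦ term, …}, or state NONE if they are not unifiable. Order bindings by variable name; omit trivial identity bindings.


{v1 ↦ (f (q))}


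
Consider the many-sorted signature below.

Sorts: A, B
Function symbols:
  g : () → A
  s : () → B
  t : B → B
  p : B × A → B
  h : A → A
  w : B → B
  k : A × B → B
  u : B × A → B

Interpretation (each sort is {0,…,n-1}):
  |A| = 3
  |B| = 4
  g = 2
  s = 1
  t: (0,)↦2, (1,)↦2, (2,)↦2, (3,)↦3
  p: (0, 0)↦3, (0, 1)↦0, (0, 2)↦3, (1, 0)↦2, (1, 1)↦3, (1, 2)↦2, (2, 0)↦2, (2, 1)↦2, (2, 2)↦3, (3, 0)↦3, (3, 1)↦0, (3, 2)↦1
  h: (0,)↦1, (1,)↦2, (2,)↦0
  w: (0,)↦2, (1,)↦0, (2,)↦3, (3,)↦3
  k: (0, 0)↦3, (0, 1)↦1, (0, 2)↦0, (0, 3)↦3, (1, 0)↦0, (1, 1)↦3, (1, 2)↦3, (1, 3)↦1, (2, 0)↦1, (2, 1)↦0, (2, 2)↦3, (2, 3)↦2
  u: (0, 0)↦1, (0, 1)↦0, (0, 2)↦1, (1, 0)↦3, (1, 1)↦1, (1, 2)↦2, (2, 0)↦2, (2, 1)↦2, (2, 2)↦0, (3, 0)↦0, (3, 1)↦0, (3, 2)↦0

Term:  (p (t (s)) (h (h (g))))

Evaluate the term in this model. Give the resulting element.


  s = 1
  (t (s)) = t(1,) = 2
  g = 2
  (h (g)) = h(2,) = 0
  (h (h (g))) = h(0,) = 1
  (p (t (s)) (h (h (g)))) = p(2, 1) = 2

value = 2


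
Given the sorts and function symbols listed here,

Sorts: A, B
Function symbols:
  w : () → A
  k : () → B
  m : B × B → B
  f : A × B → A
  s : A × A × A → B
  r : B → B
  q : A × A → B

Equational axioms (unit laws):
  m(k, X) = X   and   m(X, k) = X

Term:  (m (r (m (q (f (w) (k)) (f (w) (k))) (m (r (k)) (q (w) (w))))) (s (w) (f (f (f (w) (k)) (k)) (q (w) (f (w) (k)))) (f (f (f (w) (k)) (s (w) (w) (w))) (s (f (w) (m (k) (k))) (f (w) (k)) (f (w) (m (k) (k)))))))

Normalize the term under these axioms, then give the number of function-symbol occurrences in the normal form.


size = 48

1. (m (r (m (q (f (w) (k)) (f (w) (k))) (m (r (k)) (q (w) (w))))) (s (w) (f (f (f (w) (k)) (k)) (q (w) (f (w) (k)))) (f (f (f (w) (k)) (s (w) (w) (w))) (s (f (w) (m (k) (k))) (f (w) (k)) (f (w) (m (k) (k)))))))  →  (m (r (m (q (f (w) (k)) (f (w) (k))) (m (r (k)) (q (w) (w))))) (s (w) (f (f (f (w) (k)) (k)) (q (w) (f (w) (k)))) (f (f (f (w) (k)) (s (w) (w) (w))) (s (f (w) (k)) (f (w) (k)) (f (w) (m (k) (k)))))))
2. (m (r (m (q (f (w) (k)) (f (w) (k))) (m (r (k)) (q (w) (w))))) (s (w) (f (f (f (w) (k)) (k)) (q (w) (f (w) (k)))) (f (f (f (w) (k)) (s (w) (w) (w))) (s (f (w) (k)) (f (w) (k)) (f (w) (m (k) (k)))))))  →  (m (r (m (q (f (w) (k)) (f (w) (k))) (m (r (k)) (q (w) (w))))) (s (w) (f (f (f (w) (k)) (k)) (q (w) (f (w) (k)))) (f (f (f (w) (k)) (s (w) (w) (w))) (s (f (w) (k)) (f (w) (k)) (f (w) (k))))))
normal form: (m (r (m (q (f (w) (k)) (f (w) (k))) (m (r (k)) (q (w) (w))))) (s (w) (f (f (f (w) (k)) (k)) (q (w) (f (w) (k)))) (f (f (f (w) (k)) (s (w) (w) (w))) (s (f (w) (k)) (f (w) (k)) (f (w) (k))))))


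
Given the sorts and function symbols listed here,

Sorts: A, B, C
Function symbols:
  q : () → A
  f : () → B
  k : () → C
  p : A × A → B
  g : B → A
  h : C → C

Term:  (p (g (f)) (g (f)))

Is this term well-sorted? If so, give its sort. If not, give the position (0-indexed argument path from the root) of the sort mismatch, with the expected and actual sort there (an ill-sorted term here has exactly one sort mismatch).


well-sorted; sort = B

    (f) : B
  (g (f)) : A
    (f) : B
  (g (f)) : A
(p (g (f)) (g (f))) : B


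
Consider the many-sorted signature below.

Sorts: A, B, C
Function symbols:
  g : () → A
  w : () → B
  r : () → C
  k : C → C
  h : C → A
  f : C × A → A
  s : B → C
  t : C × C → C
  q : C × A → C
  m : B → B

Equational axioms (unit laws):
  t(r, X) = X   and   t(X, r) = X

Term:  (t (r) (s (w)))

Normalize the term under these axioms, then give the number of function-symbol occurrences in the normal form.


1. (t (r) (s (w)))  →  (s (w))
normal form: (s (w))

size = 2


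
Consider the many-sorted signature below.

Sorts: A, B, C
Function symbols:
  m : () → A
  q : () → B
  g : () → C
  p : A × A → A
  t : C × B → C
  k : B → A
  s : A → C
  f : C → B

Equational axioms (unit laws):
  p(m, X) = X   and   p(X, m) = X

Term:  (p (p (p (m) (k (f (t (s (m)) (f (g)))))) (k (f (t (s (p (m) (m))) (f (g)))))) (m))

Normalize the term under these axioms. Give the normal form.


1. (p (p (p (m) (k (f (t (s (m)) (f (g)))))) (k (f (t (s (p (m) (m))) (f (g)))))) (m))  →  (p (p (m) (k (f (t (s (m)) (f (g)))))) (k (f (t (s (p (m) (m))) (f (g))))))
2. (p (p (m) (k (f (t (s (m)) (f (g)))))) (k (f (t (s (p (m) (m))) (f (g))))))  →  (p (k (f (t (s (m)) (f (g))))) (k (f (t (s (p (m) (m))) (f (g))))))
3. (p (k (f (t (s (m)) (f (g))))) (k (f (t (s (p (m) (m))) (f (g))))))  →  (p (k (f (t (s (m)) (f (g))))) (k (f (t (s (m)) (f (g))))))

normal form = (p (k (f (t (s (m)) (f (g))))) (k (f (t (s (m)) (f (g))))))


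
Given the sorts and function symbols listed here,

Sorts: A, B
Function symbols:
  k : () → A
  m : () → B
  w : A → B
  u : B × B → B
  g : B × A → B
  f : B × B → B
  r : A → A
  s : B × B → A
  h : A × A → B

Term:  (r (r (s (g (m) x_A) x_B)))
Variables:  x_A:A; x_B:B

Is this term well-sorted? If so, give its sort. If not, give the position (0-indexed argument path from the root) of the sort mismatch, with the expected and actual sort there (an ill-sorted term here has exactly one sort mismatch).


        (m) : B
        x_A : A
      (g (m) x_A) : B
      x_B : B
    (s (g (m) x_A) x_B) : A
  (r (s (g (m) x_A) x_B)) : A
(r (r (s (g (m) x_A) x_B))) : A

well-sorted; sort = A


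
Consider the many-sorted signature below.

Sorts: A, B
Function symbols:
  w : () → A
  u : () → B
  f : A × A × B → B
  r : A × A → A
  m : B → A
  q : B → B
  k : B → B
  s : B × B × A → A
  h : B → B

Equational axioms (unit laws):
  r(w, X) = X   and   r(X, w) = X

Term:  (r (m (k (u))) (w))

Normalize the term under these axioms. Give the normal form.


1. (r (m (k (u))) (w))  →  (m (k (u)))

normal form = (m (k (u)))


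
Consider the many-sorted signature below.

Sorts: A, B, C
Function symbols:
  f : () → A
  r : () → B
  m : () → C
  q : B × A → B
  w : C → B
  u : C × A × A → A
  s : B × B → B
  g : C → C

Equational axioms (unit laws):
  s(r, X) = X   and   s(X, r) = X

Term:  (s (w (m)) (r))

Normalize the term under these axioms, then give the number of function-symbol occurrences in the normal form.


size = 2

1. (s (w (m)) (r))  →  (w (m))
normal form: (w (m))


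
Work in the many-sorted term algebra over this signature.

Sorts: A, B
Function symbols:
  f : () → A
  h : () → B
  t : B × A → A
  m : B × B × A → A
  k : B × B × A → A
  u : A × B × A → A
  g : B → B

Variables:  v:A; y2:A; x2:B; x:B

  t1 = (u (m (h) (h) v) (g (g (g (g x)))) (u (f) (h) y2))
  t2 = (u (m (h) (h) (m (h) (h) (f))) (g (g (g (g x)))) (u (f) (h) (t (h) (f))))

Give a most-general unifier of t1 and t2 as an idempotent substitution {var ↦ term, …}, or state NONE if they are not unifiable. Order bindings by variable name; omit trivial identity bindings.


{v ↦ (m (h) (h) (f)), y2 ↦ (t (h) (f))}


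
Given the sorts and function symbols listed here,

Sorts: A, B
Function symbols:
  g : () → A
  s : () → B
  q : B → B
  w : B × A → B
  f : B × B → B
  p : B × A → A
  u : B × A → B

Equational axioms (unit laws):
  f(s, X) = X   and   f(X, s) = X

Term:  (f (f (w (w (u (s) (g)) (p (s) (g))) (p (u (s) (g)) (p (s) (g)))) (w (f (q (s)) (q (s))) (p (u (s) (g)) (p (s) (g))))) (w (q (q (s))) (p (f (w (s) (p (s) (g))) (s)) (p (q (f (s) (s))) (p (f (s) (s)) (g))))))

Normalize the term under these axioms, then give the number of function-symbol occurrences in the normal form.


size = 46

1. (f (f (w (w (u (s) (g)) (p (s) (g))) (p (u (s) (g)) (p (s) (g)))) (w (f (q (s)) (q (s))) (p (u (s) (g)) (p (s) (g))))) (w (q (q (s))) (p (f (w (s) (p (s) (g))) (s)) (p (q (f (s) (s))) (p (f (s) (s)) (g))))))  →  (f (f (w (w (u (s) (g)) (p (s) (g))) (p (u (s) (g)) (p (s) (g)))) (w (f (q (s)) (q (s))) (p (u (s) (g)) (p (s) (g))))) (w (q (q (s))) (p (w (s) (p (s) (g))) (p (q (f (s) (s))) (p (f (s) (s)) (g))))))
2. (f (f (w (w (u (s) (g)) (p (s) (g))) (p (u (s) (g)) (p (s) (g)))) (w (f (q (s)) (q (s))) (p (u (s) (g)) (p (s) (g))))) (w (q (q (s))) (p (w (s) (p (s) (g))) (p (q (f (s) (s))) (p (f (s) (s)) (g))))))  →  (f (f (w (w (u (s) (g)) (p (s) (g))) (p (u (s) (g)) (p (s) (g)))) (w (f (q (s)) (q (s))) (p (u (s) (g)) (p (s) (g))))) (w (q (q (s))) (p (w (s) (p (s) (g))) (p (q (s)) (p (f (s) (s)) (g))))))
3. (f (f (w (w (u (s) (g)) (p (s) (g))) (p (u (s) (g)) (p (s) (g)))) (w (f (q (s)) (q (s))) (p (u (s) (g)) (p (s) (g))))) (w (q (q (s))) (p (w (s) (p (s) (g))) (p (q (s)) (p (f (s) (s)) (g))))))  →  (f (f (w (w (u (s) (g)) (p (s) (g))) (p (u (s) (g)) (p (s) (g)))) (w (f (q (s)) (q (s))) (p (u (s) (g)) (p (s) (g))))) (w (q (q (s))) (p (w (s) (p (s) (g))) (p (q (s)) (p (s) (g))))))
normal form: (f (f (w (w (u (s) (g)) (p (s) (g))) (p (u (s) (g)) (p (s) (g)))) (w (f (q (s)) (q (s))) (p (u (s) (g)) (p (s) (g))))) (w (q (q (s))) (p (w (s) (p (s) (g))) (p (q (s)) (p (s) (g))))))


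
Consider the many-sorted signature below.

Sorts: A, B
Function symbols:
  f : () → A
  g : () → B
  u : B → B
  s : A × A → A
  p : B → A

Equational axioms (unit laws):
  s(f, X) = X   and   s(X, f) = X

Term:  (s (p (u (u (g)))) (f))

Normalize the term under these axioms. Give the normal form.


1. (s (p (u (u (g)))) (f))  →  (p (u (u (g))))

normal form = (p (u (u (g))))


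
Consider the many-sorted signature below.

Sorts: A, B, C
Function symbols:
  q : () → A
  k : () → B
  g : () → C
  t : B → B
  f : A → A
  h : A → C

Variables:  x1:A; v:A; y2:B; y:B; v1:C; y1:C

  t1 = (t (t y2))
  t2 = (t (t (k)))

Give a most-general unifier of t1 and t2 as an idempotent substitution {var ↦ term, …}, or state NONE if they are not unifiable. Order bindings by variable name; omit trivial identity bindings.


{y2 ↦ (k)}


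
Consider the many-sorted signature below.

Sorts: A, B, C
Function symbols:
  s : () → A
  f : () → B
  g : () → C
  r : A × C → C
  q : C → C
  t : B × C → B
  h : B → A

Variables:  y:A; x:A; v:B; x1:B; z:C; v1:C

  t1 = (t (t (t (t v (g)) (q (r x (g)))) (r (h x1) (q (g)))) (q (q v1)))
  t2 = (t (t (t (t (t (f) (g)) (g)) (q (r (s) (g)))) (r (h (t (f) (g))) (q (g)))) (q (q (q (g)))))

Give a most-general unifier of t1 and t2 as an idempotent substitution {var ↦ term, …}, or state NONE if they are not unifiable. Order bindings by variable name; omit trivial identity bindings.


{v ↦ (t (f) (g)), v1 ↦ (q (g)), x ↦ (s), x1 ↦ (t (f) (g))}


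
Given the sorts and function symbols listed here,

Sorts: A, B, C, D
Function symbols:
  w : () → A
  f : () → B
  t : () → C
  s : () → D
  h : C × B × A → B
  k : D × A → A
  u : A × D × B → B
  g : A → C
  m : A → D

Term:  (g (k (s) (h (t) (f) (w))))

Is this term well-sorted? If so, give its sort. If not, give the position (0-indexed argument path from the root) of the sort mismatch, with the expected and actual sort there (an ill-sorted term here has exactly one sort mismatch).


    (s) : D
      (t) : C
      (f) : B
      (w) : A
    (h (t) (f) (w)) : B
  (k (s) (h (t) (f) (w))) : ✗ arg 1 at [0, 1] has sort B, expected A

ill-sorted at position [0, 1]: expected A, got B


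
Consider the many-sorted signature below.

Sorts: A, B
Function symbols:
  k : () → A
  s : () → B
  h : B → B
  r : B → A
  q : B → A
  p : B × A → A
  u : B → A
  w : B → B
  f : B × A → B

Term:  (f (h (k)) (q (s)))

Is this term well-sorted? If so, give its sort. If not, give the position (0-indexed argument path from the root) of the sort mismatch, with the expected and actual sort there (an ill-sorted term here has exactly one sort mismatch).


ill-sorted at position [0, 0]: expected B, got A

    (k) : A
  (h (k)) : ✗ arg 0 at [0, 0] has sort A, expected B
    (s) : B
  (q (s)) : A


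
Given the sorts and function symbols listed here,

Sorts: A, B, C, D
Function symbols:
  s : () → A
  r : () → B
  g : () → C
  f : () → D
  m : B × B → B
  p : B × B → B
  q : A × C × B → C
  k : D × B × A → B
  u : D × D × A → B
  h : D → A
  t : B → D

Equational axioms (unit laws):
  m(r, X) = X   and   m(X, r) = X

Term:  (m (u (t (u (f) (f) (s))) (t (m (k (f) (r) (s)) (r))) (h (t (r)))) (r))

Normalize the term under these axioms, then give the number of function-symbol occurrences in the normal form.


1. (m (u (t (u (f) (f) (s))) (t (m (k (f) (r) (s)) (r))) (h (t (r)))) (r))  →  (u (t (u (f) (f) (s))) (t (m (k (f) (r) (s)) (r))) (h (t (r))))
2. (u (t (u (f) (f) (s))) (t (m (k (f) (r) (s)) (r))) (h (t (r))))  →  (u (t (u (f) (f) (s))) (t (k (f) (r) (s))) (h (t (r))))
normal form: (u (t (u (f) (f) (s))) (t (k (f) (r) (s))) (h (t (r))))

size = 14


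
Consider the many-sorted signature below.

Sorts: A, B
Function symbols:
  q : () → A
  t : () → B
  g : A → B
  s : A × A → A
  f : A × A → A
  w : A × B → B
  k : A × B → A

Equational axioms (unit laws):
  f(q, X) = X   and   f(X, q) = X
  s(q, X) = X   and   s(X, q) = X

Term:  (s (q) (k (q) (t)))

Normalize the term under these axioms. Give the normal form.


1. (s (q) (k (q) (t)))  →  (k (q) (t))

normal form = (k (q) (t))


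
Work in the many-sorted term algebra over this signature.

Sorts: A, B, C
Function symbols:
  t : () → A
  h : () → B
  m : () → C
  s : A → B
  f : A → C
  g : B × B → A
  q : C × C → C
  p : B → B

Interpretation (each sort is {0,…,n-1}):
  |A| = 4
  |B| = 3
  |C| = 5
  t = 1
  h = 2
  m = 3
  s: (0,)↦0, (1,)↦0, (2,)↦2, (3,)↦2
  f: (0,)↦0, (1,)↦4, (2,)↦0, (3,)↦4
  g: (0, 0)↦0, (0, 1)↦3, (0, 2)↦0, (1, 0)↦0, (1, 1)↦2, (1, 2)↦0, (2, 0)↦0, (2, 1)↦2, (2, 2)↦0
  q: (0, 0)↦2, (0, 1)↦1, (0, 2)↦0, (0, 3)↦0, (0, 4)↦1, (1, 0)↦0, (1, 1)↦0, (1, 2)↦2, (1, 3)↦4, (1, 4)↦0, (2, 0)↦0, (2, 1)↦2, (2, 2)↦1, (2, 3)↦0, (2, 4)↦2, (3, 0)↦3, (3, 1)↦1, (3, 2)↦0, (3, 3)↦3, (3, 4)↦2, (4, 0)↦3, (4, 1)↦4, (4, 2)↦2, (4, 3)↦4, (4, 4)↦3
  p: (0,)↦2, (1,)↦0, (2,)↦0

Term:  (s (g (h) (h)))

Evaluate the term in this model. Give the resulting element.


  h = 2
  h = 2
  (g (h) (h)) = g(2, 2) = 0
  (s (g (h) (h))) = s(0,) = 0

value = 0


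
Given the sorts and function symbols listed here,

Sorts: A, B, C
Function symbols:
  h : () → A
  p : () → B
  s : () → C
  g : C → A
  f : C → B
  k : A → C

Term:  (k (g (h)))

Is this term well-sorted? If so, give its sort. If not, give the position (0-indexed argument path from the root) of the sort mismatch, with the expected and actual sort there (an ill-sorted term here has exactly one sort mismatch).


ill-sorted at position [0, 0]: expected C, got A

    (h) : A
  (g (h)) : ✗ arg 0 at [0, 0] has sort A, expected C


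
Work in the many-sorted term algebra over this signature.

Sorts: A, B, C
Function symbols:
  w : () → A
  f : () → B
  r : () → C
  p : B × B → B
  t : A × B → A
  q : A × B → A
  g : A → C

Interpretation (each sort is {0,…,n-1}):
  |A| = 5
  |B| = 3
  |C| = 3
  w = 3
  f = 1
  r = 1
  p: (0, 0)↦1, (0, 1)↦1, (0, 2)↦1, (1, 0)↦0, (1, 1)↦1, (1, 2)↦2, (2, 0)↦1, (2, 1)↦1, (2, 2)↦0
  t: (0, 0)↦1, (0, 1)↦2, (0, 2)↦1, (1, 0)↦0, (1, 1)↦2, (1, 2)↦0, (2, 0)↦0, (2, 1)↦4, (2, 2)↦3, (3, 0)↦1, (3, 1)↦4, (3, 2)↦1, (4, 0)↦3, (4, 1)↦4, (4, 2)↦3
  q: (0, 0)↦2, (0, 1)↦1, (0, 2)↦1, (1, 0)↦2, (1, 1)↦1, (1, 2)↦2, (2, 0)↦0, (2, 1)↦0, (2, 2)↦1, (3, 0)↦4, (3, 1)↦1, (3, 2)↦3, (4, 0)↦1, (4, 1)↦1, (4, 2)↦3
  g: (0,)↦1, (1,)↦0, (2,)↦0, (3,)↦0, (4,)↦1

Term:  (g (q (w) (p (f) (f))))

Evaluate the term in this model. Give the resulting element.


value = 0

  w = 3
  f = 1
  f = 1
  (p (f) (f)) = p(1, 1) = 1
  (q (w) (p (f) (f))) = q(3, 1) = 1
  (g (q (w) (p (f) (f)))) = g(1,) = 0


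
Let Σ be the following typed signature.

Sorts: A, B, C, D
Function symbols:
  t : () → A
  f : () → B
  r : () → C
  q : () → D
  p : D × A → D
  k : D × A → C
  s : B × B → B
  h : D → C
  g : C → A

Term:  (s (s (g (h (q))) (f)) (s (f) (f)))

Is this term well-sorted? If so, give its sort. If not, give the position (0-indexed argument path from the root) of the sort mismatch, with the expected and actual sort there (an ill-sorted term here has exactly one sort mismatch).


        (q) : D
      (h (q)) : C
    (g (h (q))) : A
    (f) : B
  (s (g (h (q))) (f)) : ✗ arg 0 at [0, 0] has sort A, expected B
    (f) : B
    (f) : B
  (s (f) (f)) : B

ill-sorted at position [0, 0]: expected B, got A


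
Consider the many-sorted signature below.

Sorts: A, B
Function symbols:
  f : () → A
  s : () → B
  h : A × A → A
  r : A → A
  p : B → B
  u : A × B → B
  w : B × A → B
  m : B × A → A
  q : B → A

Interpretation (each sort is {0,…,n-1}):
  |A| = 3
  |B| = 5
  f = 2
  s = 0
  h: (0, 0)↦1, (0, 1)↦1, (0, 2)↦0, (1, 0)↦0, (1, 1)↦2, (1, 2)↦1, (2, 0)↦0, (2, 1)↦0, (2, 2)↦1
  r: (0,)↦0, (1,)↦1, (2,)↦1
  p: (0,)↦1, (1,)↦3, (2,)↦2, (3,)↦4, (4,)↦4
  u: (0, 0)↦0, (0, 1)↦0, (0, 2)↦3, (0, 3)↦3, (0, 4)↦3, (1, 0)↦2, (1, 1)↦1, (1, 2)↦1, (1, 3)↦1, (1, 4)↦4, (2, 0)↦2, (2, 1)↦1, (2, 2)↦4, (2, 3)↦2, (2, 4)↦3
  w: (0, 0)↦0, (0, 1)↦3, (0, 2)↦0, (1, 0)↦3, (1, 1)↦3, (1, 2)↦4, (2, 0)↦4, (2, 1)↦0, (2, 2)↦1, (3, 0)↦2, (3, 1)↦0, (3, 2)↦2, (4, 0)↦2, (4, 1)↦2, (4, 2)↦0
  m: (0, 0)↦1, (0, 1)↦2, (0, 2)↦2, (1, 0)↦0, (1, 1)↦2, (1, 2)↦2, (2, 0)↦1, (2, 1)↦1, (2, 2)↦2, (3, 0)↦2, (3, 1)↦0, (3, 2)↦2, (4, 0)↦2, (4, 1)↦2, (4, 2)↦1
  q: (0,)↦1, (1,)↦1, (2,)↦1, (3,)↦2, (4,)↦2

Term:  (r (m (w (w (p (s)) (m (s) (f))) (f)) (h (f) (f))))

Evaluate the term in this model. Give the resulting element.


  s = 0
  (p (s)) = p(0,) = 1
  s = 0
  f = 2
  (m (s) (f)) = m(0, 2) = 2
  (w (p (s)) (m (s) (f))) = w(1, 2) = 4
  f = 2
  (w (w (p (s)) (m (s) (f))) (f)) = w(4, 2) = 0
  f = 2
  f = 2
  (h (f) (f)) = h(2, 2) = 1
  (m (w (w (p (s)) (m (s) (f))) (f)) (h (f) (f))) = m(0, 1) = 2
  (r (m (w (w (p (s)) (m (s) (f))) (f)) (h (f) (f)))) = r(2,) = 1

value = 1


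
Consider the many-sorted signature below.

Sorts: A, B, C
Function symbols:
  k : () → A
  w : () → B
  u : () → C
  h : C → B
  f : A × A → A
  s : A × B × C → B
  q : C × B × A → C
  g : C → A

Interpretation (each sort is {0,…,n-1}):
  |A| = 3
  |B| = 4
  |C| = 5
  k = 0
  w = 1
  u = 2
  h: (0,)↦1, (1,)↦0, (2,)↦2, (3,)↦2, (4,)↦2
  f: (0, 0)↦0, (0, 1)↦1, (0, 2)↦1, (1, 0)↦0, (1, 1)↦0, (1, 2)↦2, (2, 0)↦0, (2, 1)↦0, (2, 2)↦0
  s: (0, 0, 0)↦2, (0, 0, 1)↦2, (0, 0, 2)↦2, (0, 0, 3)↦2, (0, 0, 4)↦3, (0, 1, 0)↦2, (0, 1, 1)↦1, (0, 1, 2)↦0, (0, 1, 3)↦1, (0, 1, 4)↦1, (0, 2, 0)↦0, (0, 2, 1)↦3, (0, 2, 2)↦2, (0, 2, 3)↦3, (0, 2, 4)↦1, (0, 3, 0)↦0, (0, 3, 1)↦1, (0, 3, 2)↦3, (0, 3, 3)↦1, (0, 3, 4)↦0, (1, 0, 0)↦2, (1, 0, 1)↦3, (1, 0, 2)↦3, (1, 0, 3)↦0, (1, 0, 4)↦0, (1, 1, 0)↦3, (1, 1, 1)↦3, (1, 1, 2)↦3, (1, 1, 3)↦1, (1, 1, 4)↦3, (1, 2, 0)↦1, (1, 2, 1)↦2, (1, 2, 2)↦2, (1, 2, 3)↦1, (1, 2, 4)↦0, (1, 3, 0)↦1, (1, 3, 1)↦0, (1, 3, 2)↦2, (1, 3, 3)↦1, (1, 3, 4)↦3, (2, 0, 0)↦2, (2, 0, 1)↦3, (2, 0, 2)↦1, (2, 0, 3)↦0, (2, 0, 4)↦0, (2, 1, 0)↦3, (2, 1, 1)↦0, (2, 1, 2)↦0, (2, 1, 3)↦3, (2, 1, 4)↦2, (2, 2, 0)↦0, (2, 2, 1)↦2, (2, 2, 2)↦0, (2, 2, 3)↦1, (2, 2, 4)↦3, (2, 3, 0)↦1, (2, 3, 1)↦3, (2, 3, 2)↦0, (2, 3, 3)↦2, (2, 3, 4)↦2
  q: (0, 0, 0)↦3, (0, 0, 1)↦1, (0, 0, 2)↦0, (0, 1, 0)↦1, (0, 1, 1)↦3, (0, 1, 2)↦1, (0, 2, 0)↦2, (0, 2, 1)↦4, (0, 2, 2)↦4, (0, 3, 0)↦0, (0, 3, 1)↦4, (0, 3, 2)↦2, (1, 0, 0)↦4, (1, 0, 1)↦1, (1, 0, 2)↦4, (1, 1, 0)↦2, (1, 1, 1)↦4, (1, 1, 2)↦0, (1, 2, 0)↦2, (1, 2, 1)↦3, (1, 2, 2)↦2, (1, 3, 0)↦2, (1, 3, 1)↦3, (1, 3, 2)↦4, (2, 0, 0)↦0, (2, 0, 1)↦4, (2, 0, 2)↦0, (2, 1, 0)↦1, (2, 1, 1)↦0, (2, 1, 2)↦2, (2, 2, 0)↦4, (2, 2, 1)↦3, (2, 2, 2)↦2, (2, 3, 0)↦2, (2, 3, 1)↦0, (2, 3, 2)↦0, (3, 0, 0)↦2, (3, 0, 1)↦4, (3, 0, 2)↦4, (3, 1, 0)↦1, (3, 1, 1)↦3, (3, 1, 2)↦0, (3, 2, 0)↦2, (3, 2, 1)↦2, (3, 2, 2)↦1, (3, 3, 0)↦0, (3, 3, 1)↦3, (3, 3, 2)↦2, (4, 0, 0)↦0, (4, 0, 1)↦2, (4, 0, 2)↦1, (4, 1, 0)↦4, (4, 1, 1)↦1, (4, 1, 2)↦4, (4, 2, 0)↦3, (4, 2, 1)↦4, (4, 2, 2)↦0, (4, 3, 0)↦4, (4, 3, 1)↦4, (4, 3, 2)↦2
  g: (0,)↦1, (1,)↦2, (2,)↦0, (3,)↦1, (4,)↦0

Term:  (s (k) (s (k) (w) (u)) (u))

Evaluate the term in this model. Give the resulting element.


value = 2

  k = 0
  k = 0
  w = 1
  u = 2
  (s (k) (w) (u)) = s(0, 1, 2) = 0
  u = 2
  (s (k) (s (k) (w) (u)) (u)) = s(0, 0, 2) = 2


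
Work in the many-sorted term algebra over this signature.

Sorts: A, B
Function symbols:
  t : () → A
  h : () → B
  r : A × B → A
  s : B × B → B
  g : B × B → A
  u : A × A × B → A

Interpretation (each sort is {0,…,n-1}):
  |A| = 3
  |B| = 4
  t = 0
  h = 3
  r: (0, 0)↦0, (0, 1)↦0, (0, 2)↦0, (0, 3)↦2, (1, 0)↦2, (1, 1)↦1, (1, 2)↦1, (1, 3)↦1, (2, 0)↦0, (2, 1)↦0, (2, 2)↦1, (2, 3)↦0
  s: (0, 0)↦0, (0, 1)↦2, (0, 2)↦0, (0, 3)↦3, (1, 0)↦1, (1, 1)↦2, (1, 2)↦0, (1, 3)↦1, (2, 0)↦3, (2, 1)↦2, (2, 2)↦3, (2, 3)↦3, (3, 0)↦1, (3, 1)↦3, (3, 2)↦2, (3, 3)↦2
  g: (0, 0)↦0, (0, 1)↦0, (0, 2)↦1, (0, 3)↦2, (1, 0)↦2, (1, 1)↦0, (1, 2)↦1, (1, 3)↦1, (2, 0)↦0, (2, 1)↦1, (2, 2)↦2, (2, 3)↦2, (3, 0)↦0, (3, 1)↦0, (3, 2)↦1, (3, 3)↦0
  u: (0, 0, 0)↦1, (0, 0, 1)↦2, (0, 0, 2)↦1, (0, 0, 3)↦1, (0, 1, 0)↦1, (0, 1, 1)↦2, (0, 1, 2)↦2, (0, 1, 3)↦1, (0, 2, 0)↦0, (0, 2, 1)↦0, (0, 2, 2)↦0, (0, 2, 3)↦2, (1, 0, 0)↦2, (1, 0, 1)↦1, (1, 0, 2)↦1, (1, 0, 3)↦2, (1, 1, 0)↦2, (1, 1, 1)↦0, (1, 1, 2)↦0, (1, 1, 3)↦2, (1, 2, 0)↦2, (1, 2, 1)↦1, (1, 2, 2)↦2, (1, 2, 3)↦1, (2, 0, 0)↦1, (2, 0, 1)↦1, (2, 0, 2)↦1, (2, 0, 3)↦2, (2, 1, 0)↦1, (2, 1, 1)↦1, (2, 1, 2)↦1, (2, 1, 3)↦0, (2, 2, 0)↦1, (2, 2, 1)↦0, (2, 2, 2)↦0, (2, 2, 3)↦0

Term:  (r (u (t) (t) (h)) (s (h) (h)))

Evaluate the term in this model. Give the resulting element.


  t = 0
  t = 0
  h = 3
  (u (t) (t) (h)) = u(0, 0, 3) = 1
  h = 3
  h = 3
  (s (h) (h)) = s(3, 3) = 2
  (r (u (t) (t) (h)) (s (h) (h))) = r(1, 2) = 1

value = 1


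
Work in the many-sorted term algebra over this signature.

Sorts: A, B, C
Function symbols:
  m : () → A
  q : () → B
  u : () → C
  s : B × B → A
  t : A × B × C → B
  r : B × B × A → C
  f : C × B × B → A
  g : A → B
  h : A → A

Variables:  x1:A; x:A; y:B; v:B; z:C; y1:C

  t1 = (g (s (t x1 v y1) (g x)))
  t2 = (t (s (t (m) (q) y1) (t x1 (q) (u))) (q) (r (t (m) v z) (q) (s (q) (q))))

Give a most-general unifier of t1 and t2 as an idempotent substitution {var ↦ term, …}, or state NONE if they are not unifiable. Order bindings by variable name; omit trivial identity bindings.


head clash or occurs-check failure — not unifiable

NONE (not unifiable)


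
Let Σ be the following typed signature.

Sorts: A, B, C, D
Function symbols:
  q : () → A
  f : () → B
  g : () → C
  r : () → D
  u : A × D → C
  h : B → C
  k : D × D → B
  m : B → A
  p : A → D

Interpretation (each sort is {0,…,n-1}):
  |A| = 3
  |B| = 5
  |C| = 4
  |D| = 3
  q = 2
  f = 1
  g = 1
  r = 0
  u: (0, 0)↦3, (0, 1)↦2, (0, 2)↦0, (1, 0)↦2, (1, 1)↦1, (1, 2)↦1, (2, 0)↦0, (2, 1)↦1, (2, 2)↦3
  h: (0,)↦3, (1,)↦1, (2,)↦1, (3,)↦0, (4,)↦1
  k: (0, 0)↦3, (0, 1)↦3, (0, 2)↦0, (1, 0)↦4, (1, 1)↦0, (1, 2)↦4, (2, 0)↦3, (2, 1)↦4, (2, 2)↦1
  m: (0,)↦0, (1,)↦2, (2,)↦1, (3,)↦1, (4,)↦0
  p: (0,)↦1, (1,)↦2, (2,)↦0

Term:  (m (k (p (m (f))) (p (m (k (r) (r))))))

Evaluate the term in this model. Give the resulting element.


  f = 1
  (m (f)) = m(1,) = 2
  (p (m (f))) = p(2,) = 0
  r = 0
  r = 0
  (k (r) (r)) = k(0, 0) = 3
  (m (k (r) (r))) = m(3,) = 1
  (p (m (k (r) (r)))) = p(1,) = 2
  (k (p (m (f))) (p (m (k (r) (r))))) = k(0, 2) = 0
  (m (k (p (m (f))) (p (m (k (r) (r)))))) = m(0,) = 0

value = 0


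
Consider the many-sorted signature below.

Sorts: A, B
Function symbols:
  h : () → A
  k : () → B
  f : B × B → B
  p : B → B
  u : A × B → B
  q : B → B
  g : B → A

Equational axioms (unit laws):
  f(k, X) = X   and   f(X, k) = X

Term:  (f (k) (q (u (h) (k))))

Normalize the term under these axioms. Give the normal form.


1. (f (k) (q (u (h) (k))))  →  (q (u (h) (k)))

normal form = (q (u (h) (k)))


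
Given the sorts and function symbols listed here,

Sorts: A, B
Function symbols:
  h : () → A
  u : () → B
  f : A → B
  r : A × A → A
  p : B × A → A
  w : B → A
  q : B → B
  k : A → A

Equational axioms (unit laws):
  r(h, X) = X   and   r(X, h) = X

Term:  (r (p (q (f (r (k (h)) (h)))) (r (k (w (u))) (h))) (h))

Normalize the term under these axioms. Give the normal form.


1. (r (p (q (f (r (k (h)) (h)))) (r (k (w (u))) (h))) (h))  →  (p (q (f (r (k (h)) (h)))) (r (k (w (u))) (h)))
2. (p (q (f (r (k (h)) (h)))) (r (k (w (u))) (h)))  →  (p (q (f (k (h)))) (r (k (w (u))) (h)))
3. (p (q (f (k (h)))) (r (k (w (u))) (h)))  →  (p (q (f (k (h)))) (k (w (u))))

normal form = (p (q (f (k (h)))) (k (w (u))))


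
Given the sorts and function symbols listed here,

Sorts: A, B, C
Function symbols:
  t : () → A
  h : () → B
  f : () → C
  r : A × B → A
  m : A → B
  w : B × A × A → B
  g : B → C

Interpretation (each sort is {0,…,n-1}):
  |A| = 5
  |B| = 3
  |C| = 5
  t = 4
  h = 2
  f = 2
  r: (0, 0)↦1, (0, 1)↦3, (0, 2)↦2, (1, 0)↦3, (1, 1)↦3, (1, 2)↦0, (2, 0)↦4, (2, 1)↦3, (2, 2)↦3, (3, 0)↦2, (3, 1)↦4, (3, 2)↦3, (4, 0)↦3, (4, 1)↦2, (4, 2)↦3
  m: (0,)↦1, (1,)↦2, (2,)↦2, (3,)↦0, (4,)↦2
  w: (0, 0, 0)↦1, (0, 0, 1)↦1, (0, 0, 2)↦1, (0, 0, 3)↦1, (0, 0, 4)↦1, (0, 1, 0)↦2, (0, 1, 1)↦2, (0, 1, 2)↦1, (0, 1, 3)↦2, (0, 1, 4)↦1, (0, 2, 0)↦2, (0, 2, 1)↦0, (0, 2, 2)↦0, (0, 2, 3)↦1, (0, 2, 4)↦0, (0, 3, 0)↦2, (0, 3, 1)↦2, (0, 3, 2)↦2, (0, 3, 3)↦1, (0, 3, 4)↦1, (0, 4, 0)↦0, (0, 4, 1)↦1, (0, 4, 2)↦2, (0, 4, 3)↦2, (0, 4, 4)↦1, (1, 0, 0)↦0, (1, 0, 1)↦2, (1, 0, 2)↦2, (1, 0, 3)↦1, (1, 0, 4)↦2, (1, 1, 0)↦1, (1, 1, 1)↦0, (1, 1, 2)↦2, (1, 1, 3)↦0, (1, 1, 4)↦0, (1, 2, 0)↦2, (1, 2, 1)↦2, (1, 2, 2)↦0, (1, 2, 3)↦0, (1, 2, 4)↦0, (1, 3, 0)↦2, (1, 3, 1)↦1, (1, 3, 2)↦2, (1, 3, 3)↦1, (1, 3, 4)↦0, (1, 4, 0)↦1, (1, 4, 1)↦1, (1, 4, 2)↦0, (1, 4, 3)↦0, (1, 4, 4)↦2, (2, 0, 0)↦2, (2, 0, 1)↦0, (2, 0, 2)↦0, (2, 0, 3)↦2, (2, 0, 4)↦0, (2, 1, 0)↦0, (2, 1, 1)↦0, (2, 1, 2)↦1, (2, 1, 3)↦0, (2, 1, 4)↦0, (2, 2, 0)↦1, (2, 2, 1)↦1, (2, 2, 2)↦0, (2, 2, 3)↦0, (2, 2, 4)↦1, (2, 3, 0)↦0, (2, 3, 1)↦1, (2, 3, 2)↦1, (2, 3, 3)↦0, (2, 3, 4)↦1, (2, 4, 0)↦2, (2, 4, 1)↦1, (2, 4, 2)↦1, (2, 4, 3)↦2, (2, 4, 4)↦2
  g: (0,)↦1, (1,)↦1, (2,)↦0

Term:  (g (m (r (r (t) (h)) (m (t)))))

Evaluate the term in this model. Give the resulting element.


value = 1

  t = 4
  h = 2
  (r (t) (h)) = r(4, 2) = 3
  t = 4
  (m (t)) = m(4,) = 2
  (r (r (t) (h)) (m (t))) = r(3, 2) = 3
  (m (r (r (t) (h)) (m (t)))) = m(3,) = 0
  (g (m (r (r (t) (h)) (m (t))))) = g(0,) = 1


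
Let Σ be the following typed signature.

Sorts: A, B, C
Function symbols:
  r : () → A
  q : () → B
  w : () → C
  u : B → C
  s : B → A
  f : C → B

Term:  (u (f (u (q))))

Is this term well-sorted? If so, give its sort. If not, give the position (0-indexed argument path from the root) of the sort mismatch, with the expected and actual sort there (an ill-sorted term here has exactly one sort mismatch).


well-sorted; sort = C

      (q) : B
    (u (q)) : C
  (f (u (q))) : B
(u (f (u (q)))) : C


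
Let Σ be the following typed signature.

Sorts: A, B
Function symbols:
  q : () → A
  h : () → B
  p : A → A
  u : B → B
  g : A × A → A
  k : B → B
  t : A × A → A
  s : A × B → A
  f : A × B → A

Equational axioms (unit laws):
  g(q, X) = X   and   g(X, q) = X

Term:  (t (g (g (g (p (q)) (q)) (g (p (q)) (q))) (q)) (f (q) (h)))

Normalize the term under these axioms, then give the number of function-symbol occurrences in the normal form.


size = 9

1. (t (g (g (g (p (q)) (q)) (g (p (q)) (q))) (q)) (f (q) (h)))  →  (t (g (g (p (q)) (q)) (g (p (q)) (q))) (f (q) (h)))
2. (t (g (g (p (q)) (q)) (g (p (q)) (q))) (f (q) (h)))  →  (t (g (p (q)) (g (p (q)) (q))) (f (q) (h)))
3. (t (g (p (q)) (g (p (q)) (q))) (f (q) (h)))  →  (t (g (p (q)) (p (q))) (f (q) (h)))
normal form: (t (g (p (q)) (p (q))) (f (q) (h)))


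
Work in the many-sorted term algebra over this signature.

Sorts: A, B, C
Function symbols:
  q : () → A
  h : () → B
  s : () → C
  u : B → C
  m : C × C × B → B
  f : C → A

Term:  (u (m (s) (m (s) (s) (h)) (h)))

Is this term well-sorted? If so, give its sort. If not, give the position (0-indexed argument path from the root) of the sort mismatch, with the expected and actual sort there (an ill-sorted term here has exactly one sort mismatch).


    (s) : C
      (s) : C
      (s) : C
      (h) : B
    (m (s) (s) (h)) : B
    (h) : B
  (m (s) (m (s) (s) (h)) (h)) : ✗ arg 1 at [0, 1] has sort B, expected C

ill-sorted at position [0, 1]: expected C, got B


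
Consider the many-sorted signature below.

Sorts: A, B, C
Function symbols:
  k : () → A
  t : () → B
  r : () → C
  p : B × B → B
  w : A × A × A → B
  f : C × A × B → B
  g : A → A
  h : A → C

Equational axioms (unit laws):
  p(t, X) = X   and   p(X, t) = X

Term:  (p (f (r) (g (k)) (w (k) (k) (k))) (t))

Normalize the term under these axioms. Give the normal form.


1. (p (f (r) (g (k)) (w (k) (k) (k))) (t))  →  (f (r) (g (k)) (w (k) (k) (k)))

normal form = (f (r) (g (k)) (w (k) (k) (k)))


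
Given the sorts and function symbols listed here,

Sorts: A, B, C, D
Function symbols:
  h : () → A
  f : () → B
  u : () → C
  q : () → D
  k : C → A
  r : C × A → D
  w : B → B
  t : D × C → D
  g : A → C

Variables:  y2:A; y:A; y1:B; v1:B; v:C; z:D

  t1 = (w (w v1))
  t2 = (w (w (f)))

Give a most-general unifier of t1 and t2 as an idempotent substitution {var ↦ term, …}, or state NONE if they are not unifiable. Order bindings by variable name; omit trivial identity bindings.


{v1 ↦ (f)}


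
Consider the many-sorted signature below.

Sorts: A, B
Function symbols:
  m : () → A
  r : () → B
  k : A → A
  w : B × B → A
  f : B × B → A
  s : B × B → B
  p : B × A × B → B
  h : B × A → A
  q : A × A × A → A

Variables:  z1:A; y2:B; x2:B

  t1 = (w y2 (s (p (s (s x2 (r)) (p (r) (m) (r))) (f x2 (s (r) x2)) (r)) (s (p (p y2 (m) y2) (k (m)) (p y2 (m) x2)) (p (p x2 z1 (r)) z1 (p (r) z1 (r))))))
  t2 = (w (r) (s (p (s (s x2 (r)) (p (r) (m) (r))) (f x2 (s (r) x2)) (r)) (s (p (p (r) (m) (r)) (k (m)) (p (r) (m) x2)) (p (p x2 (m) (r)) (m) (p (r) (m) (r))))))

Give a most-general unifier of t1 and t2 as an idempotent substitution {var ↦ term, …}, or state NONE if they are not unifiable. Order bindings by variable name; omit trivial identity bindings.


{y2 ↦ (r), z1 ↦ (m)}


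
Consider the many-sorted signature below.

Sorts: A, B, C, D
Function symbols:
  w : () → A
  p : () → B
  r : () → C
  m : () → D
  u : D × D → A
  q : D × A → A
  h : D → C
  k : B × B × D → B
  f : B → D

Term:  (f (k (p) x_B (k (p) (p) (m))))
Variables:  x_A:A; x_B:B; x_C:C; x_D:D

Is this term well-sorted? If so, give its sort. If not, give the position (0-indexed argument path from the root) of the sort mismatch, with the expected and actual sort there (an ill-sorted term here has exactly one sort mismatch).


ill-sorted at position [0, 2]: expected D, got B

    (p) : B
    x_B : B
      (p) : B
      (p) : B
      (m) : D
    (k (p) (p) (m)) : B
  (k (p) x_B (k (p) (p) (m))) : ✗ arg 2 at [0, 2] has sort B, expected D


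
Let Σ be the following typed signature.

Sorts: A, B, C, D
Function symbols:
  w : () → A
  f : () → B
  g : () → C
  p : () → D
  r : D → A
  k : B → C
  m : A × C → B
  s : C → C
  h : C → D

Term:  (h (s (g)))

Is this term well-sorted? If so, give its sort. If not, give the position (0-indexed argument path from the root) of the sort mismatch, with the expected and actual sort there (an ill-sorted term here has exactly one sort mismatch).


well-sorted; sort = D

    (g) : C
  (s (g)) : C
(h (s (g))) : D


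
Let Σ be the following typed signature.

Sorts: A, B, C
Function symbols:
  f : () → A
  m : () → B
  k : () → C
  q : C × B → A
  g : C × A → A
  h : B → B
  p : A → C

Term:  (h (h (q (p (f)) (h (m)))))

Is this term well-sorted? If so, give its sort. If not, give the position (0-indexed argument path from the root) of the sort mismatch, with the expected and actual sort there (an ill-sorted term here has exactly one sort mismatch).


        (f) : A
      (p (f)) : C
        (m) : B
      (h (m)) : B
    (q (p (f)) (h (m))) : A
  (h (q (p (f)) (h (m)))) : ✗ arg 0 at [0, 0] has sort A, expected B

ill-sorted at position [0, 0]: expected B, got A


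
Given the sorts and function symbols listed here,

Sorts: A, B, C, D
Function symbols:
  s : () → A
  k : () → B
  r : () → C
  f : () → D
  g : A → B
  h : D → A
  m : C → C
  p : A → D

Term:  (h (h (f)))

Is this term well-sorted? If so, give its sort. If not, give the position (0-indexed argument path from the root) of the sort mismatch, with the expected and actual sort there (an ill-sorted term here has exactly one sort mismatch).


ill-sorted at position [0]: expected D, got A

    (f) : D
  (h (f)) : A
(h (h (f))) : ✗ arg 0 at [0] has sort A, expected D
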